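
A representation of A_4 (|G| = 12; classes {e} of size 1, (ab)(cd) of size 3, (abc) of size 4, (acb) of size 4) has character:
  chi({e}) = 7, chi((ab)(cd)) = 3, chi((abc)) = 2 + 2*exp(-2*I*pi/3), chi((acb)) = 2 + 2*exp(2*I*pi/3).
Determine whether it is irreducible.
Not irreducible (reducible): <chi, chi> = 9 > 1.

Solution. <chi, chi> = (1/|G|) sum_C |C| * |chi(C)|^2 = (1/12)[1*|7|^2 + 3*|3|^2 + 4*|2 + 2*exp(-2*I*pi/3)|^2 + 4*|2 + 2*exp(2*I*pi/3)|^2]
  = (1/12)[(49) + (27) + (16) + (16)] = 108/12 = 9.
(Exp terms are combined using exp(i*s)*conj(exp(i*t)) = exp(i*(s-t)), and sums of them are collapsed using the identity that for every m > 1 the m distinct m-th roots of unity sum to 0, e.g. 1 + exp(2*I*pi/3) + exp(-2*I*pi/3) = 0.)
A character is irreducible iff <chi, chi> = 1, so this representation is reducible.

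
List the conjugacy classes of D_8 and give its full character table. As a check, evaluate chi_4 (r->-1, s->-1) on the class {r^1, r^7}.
Conjugacy classes: {e} of size 1, {r^4} of size 1, {r^1, r^7} of size 2, {r^2, r^6} of size 2, {r^3, r^5} of size 2, {s, sr^2, ...} of size 4, {sr, sr^3, ...} of size 4.
Character table:
  irrep \ class              {e} (size 1)  {r^4} (size 1)  {r^1, r^7} (size 2)  {r^2, r^6} (size 2)  {r^3, r^5} (size 2)  {s, sr^2, ...} (size 4)  {sr, sr^3, ...} (size 4)
  chi_1 (triv)               1             1               1                    1                    1                    1                        1                       
  chi_2 (sign: r->1, s->-1)  1             1               1                    1                    1                    -1                       -1                      
  chi_3 (r->-1, s->1)        1             1               -1                   1                    -1                   1                        -1                      
  chi_4 (r->-1, s->-1)       1             1               -1                   1                    -1                   -1                       1                       
  chi_5 (2d, j=1)            2             -2              sqrt(2)              0                    -sqrt(2)             0                        0                       
  chi_6 (2d, j=2)            2             2               0                    -2                   0                    0                        0                       
  chi_7 (2d, j=3)            2             -2              -sqrt(2)             0                    sqrt(2)              0                        0                       

Spot check: chi_4 (r->-1, s->-1) on {r^1, r^7} = -1.

Why: D_8 has order 2*8 = 16 with 7 conjugacy classes, hence 7 irreducibles. Sum of squared dims 1 + 1 + 1 + 1 + 4 + 4 + 4 = 16 = |G|. Linear characters come from the abelianisation; the 2-dimensional irreps have character r^k -> 2*cos(2*pi*j*k/8), reflections -> 0.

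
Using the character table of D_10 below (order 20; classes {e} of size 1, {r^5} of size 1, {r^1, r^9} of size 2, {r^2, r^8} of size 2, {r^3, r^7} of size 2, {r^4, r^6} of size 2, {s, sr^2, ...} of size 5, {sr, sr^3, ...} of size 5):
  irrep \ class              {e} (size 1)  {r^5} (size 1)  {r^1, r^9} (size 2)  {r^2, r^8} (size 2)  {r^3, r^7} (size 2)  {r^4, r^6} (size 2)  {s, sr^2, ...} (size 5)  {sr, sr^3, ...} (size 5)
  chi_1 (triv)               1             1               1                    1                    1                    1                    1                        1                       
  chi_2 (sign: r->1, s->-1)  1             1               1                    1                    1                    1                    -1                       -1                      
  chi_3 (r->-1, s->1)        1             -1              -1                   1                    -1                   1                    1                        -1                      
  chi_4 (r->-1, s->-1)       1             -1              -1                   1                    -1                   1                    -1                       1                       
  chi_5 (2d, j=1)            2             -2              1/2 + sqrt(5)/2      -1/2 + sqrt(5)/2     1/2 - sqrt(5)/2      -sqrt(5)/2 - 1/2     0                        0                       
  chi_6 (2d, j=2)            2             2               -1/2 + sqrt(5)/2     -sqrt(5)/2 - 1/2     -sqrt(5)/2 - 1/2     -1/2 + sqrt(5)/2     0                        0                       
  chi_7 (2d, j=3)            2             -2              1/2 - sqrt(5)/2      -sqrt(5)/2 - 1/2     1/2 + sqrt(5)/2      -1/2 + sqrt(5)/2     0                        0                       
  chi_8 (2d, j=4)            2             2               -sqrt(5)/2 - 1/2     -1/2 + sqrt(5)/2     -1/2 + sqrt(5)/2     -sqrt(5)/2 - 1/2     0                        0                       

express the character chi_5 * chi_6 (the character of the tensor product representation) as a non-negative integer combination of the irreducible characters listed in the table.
chi_5 tensor chi_6 = chi_5 + chi_7 (all other irreducibles have multiplicity 0).

Proof sketch: The character of a tensor product is the pointwise product (chi_5 * chi_6)(C) = chi_5(C) * chi_6(C):
  {e}: (2)*(2), {r^5}: (-2)*(2), {r^1, r^9}: (1/2 + sqrt(5)/2)*(-1/2 + sqrt(5)/2), {r^2, r^8}: (-1/2 + sqrt(5)/2)*(-sqrt(5)/2 - 1/2), {r^3, r^7}: (1/2 - sqrt(5)/2)*(-sqrt(5)/2 - 1/2), {r^4, r^6}: (-sqrt(5)/2 - 1/2)*(-1/2 + sqrt(5)/2), {s, sr^2, ...}: (0)*(0), {sr, sr^3, ...}: (0)*(0)
so (chi_5 * chi_6) takes values
  {e} -> 4, {r^5} -> -4, {r^1, r^9} -> 1, {r^2, r^8} -> -1, {r^3, r^7} -> 1, {r^4, r^6} -> -1, {s, sr^2, ...} -> 0, {sr, sr^3, ...} -> 0.
Now take the inner product of this character with each irreducible chi from the table, <chi_5*chi_6, chi> = (1/20) sum_C |C| (chi_5*chi_6)(C) conj(chi(C)):
  <chi_5*chi_6, chi_1> = (1/20)[1*(4)*conj(1) + 1*(-4)*conj(1) + 2*(1)*conj(1) + 2*(-1)*conj(1) + 2*(1)*conj(1) + 2*(-1)*conj(1) + 5*(0)*conj(1) + 5*(0)*conj(1)]
      = (1/20)[(4) + (-4) + (2) + (-2) + (2) + (-2) + (0) + (0)] = 0/20 = 0
  <chi_5*chi_6, chi_2> = (1/20)[1*(4)*conj(1) + 1*(-4)*conj(1) + 2*(1)*conj(1) + 2*(-1)*conj(1) + 2*(1)*conj(1) + 2*(-1)*conj(1) + 5*(0)*conj(-1) + 5*(0)*conj(-1)]
      = (1/20)[(4) + (-4) + (2) + (-2) + (2) + (-2) + (0) + (0)] = 0/20 = 0
  <chi_5*chi_6, chi_3> = (1/20)[1*(4)*conj(1) + 1*(-4)*conj(-1) + 2*(1)*conj(-1) + 2*(-1)*conj(1) + 2*(1)*conj(-1) + 2*(-1)*conj(1) + 5*(0)*conj(1) + 5*(0)*conj(-1)]
      = (1/20)[(4) + (4) + (-2) + (-2) + (-2) + (-2) + (0) + (0)] = 0/20 = 0
  <chi_5*chi_6, chi_4> = (1/20)[1*(4)*conj(1) + 1*(-4)*conj(-1) + 2*(1)*conj(-1) + 2*(-1)*conj(1) + 2*(1)*conj(-1) + 2*(-1)*conj(1) + 5*(0)*conj(-1) + 5*(0)*conj(1)]
      = (1/20)[(4) + (4) + (-2) + (-2) + (-2) + (-2) + (0) + (0)] = 0/20 = 0
  <chi_5*chi_6, chi_5> = (1/20)[1*(4)*conj(2) + 1*(-4)*conj(-2) + 2*(1)*conj(1/2 + sqrt(5)/2) + 2*(-1)*conj(-1/2 + sqrt(5)/2) + 2*(1)*conj(1/2 - sqrt(5)/2) + 2*(-1)*conj(-sqrt(5)/2 - 1/2) + 5*(0)*conj(0) + 5*(0)*conj(0)]
      = (1/20)[(8) + (8) + (1 + sqrt(5)) + (1 - sqrt(5)) + (1 - sqrt(5)) + (1 + sqrt(5)) + (0) + (0)] = 20/20 = 1
  <chi_5*chi_6, chi_6> = (1/20)[1*(4)*conj(2) + 1*(-4)*conj(2) + 2*(1)*conj(-1/2 + sqrt(5)/2) + 2*(-1)*conj(-sqrt(5)/2 - 1/2) + 2*(1)*conj(-sqrt(5)/2 - 1/2) + 2*(-1)*conj(-1/2 + sqrt(5)/2) + 5*(0)*conj(0) + 5*(0)*conj(0)]
      = (1/20)[(8) + (-8) + (-1 + sqrt(5)) + (1 + sqrt(5)) + (-sqrt(5) - 1) + (1 - sqrt(5)) + (0) + (0)] = 0/20 = 0
  <chi_5*chi_6, chi_7> = (1/20)[1*(4)*conj(2) + 1*(-4)*conj(-2) + 2*(1)*conj(1/2 - sqrt(5)/2) + 2*(-1)*conj(-sqrt(5)/2 - 1/2) + 2*(1)*conj(1/2 + sqrt(5)/2) + 2*(-1)*conj(-1/2 + sqrt(5)/2) + 5*(0)*conj(0) + 5*(0)*conj(0)]
      = (1/20)[(8) + (8) + (1 - sqrt(5)) + (1 + sqrt(5)) + (1 + sqrt(5)) + (1 - sqrt(5)) + (0) + (0)] = 20/20 = 1
  <chi_5*chi_6, chi_8> = (1/20)[1*(4)*conj(2) + 1*(-4)*conj(2) + 2*(1)*conj(-sqrt(5)/2 - 1/2) + 2*(-1)*conj(-1/2 + sqrt(5)/2) + 2*(1)*conj(-1/2 + sqrt(5)/2) + 2*(-1)*conj(-sqrt(5)/2 - 1/2) + 5*(0)*conj(0) + 5*(0)*conj(0)]
      = (1/20)[(8) + (-8) + (-sqrt(5) - 1) + (1 - sqrt(5)) + (-1 + sqrt(5)) + (1 + sqrt(5)) + (0) + (0)] = 0/20 = 0
Hence the multiplicities are chi_5: 1, chi_7: 1. Dimension check: dim(chi_5)*dim(chi_6) = 2*2 = 4 and sum (mult * dim) = 1*2 + 1*2 = 4.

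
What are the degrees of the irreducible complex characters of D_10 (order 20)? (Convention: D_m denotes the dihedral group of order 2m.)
Dimensions: 1, 1, 1, 1, 2, 2, 2, 2

Explanation: There are 8 irreducibles (= number of conjugacy classes). Their dimensions d_i satisfy sum d_i^2 = |G| = 20: 1 + 1 + 1 + 1 + 4 + 4 + 4 + 4 = 20.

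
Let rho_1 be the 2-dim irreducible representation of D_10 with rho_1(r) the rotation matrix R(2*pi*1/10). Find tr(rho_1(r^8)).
chi_{rho_1}(r^8) = 2*cos(2*pi*1*8/10) = -1/2 + sqrt(5)/2

Argument: rho_1(r^8) is rotation by angle 2*pi*1*8/10, whose trace is 2*cos(2*pi*1*8/10) = -1/2 + sqrt(5)/2.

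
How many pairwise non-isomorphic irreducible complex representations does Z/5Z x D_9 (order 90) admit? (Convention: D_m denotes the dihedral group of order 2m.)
30

Explanation: The number of irreducible complex representations of a finite group equals its number of conjugacy classes. For a direct product, #classes(G x H) = #classes(G) * #classes(H). Z/5Z has 5 classes (abelian), D_9 has 6 classes, so 5 * 6 = 30, so Z/5Z x D_9 (order 90) has exactly 30 irreducible complex representations.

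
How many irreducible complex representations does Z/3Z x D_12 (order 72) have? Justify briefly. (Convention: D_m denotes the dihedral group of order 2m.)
27

Explanation: The number of irreducible complex representations of a finite group equals its number of conjugacy classes. For a direct product, #classes(G x H) = #classes(G) * #classes(H). Z/3Z has 3 classes (abelian), D_12 has 9 classes, so 3 * 9 = 27, so Z/3Z x D_12 (order 72) has exactly 27 irreducible complex representations.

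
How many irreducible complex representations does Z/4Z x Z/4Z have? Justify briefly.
16

Why: The number of irreducible complex representations of a finite group equals its number of conjugacy classes. Z/4Z x Z/4Z is abelian of order 16, so every element is its own conjugacy class: 16 classes, so Z/4Z x Z/4Z (order 16) has exactly 16 irreducible complex representations.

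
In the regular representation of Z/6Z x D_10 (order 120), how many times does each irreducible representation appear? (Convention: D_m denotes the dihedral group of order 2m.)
Each irreducible V_i of dimension d_i appears with multiplicity d_i, i.e. rho_reg = (direct sum over all irreducibles V_i) d_i V_i. The irreducible dimensions for Z/6Z x D_10 are 1, 1, 1, 1, 1, 1, 1, 1, 1, 1, 1, 1, 1, 1, 1, 1, 1, 1, 1, 1, 1, 1, 1, 1, 2, 2, 2, 2, 2, 2, 2, 2, 2, 2, 2, 2, 2, 2, 2, 2, 2, 2, 2, 2, 2, 2, 2, 2: 24 irreducibles of dimension 1, each with multiplicity 1; 24 irreducibles of dimension 2, each with multiplicity 2. Total dimension 24*1*1 + 24*2*2 = 120 = |G|.

Reasoning: General theorem: in the regular representation of a finite group G, each irreducible appears with multiplicity equal to its dimension. Check: dim(rho_reg) = sum d_i^2 = 1 + 1 + 1 + 1 + 1 + 1 + 1 + 1 + 1 + 1 + 1 + 1 + 1 + 1 + 1 + 1 + 1 + 1 + 1 + 1 + 1 + 1 + 1 + 1 + 4 + 4 + 4 + 4 + 4 + 4 + 4 + 4 + 4 + 4 + 4 + 4 + 4 + 4 + 4 + 4 + 4 + 4 + 4 + 4 + 4 + 4 + 4 + 4 = 120 = |G|.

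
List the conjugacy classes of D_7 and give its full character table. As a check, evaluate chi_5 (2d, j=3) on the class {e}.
Conjugacy classes: {e} of size 1, {r^1, r^6} of size 2, {r^2, r^5} of size 2, {r^3, r^4} of size 2, {s, sr, ..., sr^6} of size 7.
Character table:
  irrep \ class              {e} (size 1)  {r^1, r^6} (size 2)  {r^2, r^5} (size 2)  {r^3, r^4} (size 2)  {s, sr, ..., sr^6} (size 7)
  chi_1 (triv)               1             1                    1                    1                    1                          
  chi_2 (sign: r->1, s->-1)  1             1                    1                    1                    -1                         
  chi_3 (2d, j=1)            2             2*cos(2*pi/7)        -2*cos(3*pi/7)       -2*cos(pi/7)         0                          
  chi_4 (2d, j=2)            2             -2*cos(3*pi/7)       -2*cos(pi/7)         2*cos(2*pi/7)        0                          
  chi_5 (2d, j=3)            2             -2*cos(pi/7)         2*cos(2*pi/7)        -2*cos(3*pi/7)       0                          

Spot check: chi_5 (2d, j=3) on {e} = 2.

D_7 has order 2*7 = 14 with 5 conjugacy classes, hence 5 irreducibles. Sum of squared dims 1 + 1 + 4 + 4 + 4 = 14 = |G|. Linear characters come from the abelianisation; the 2-dimensional irreps have character r^k -> 2*cos(2*pi*j*k/7), reflections -> 0.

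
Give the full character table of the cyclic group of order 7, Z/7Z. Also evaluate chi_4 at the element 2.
Character table of Z/7Z (irreps indexed chi_0,...,chi_6 with chi_k(m) = zeta_7^(k*m), zeta_7 = exp(2*pi*i/7)):
  irrep \ class  {0} (size 1)  {1} (size 1)    {2} (size 1)    {3} (size 1)    {4} (size 1)    {5} (size 1)    {6} (size 1)  
  chi_0          1             1               1               1               1               1               1             
  chi_1          1             exp(2*I*pi/7)   exp(4*I*pi/7)   exp(6*I*pi/7)   exp(-6*I*pi/7)  exp(-4*I*pi/7)  exp(-2*I*pi/7)
  chi_2          1             exp(4*I*pi/7)   exp(-6*I*pi/7)  exp(-2*I*pi/7)  exp(2*I*pi/7)   exp(6*I*pi/7)   exp(-4*I*pi/7)
  chi_3          1             exp(6*I*pi/7)   exp(-2*I*pi/7)  exp(4*I*pi/7)   exp(-4*I*pi/7)  exp(2*I*pi/7)   exp(-6*I*pi/7)
  chi_4          1             exp(-6*I*pi/7)  exp(2*I*pi/7)   exp(-4*I*pi/7)  exp(4*I*pi/7)   exp(-2*I*pi/7)  exp(6*I*pi/7) 
  chi_5          1             exp(-4*I*pi/7)  exp(6*I*pi/7)   exp(2*I*pi/7)   exp(-2*I*pi/7)  exp(-6*I*pi/7)  exp(4*I*pi/7) 
  chi_6          1             exp(-2*I*pi/7)  exp(-4*I*pi/7)  exp(-6*I*pi/7)  exp(6*I*pi/7)   exp(4*I*pi/7)   exp(2*I*pi/7) 

Spot check: chi_4(2) = zeta_7^(4*2) = zeta_7^8 = exp(2*I*pi/7).

Explanation: Z/7Z is abelian, so all 7 irreducible complex representations are 1-dimensional. They are given by chi_k(m) = zeta_7^(k*m) for k = 0,...,6. Row orthogonality: sum_m chi_k(m) conj(chi_l(m)) = 7 * [k = l].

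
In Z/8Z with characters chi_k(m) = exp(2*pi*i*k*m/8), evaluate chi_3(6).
chi_3(6) = zeta_8^18 = I

Argument: chi_3(6) = zeta_8^(3*6) = zeta_8^18. Since zeta_8^8 = 1, this equals zeta_8^2 = exp(2*pi*i*2/8) = I.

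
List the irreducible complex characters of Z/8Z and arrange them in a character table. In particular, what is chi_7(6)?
Character table of Z/8Z (irreps indexed chi_0,...,chi_7 with chi_k(m) = zeta_8^(k*m), zeta_8 = exp(2*pi*i/8)):
  irrep \ class  {0} (size 1)  {1} (size 1)    {2} (size 1)  {3} (size 1)    {4} (size 1)  {5} (size 1)    {6} (size 1)  {7} (size 1)  
  chi_0          1             1               1             1               1             1               1             1             
  chi_1          1             exp(I*pi/4)     I             exp(3*I*pi/4)   -1            exp(-3*I*pi/4)  -I            exp(-I*pi/4)  
  chi_2          1             I               -1            -I              1             I               -1            -I            
  chi_3          1             exp(3*I*pi/4)   -I            exp(I*pi/4)     -1            exp(-I*pi/4)    I             exp(-3*I*pi/4)
  chi_4          1             -1              1             -1              1             -1              1             -1            
  chi_5          1             exp(-3*I*pi/4)  I             exp(-I*pi/4)    -1            exp(I*pi/4)     -I            exp(3*I*pi/4) 
  chi_6          1             -I              -1            I               1             -I              -1            I             
  chi_7          1             exp(-I*pi/4)    -I            exp(-3*I*pi/4)  -1            exp(3*I*pi/4)   I             exp(I*pi/4)   

Spot check: chi_7(6) = zeta_8^(7*6) = zeta_8^42 = I.

Working: Z/8Z is abelian, so all 8 irreducible complex representations are 1-dimensional. They are given by chi_k(m) = zeta_8^(k*m) for k = 0,...,7. Row orthogonality: sum_m chi_k(m) conj(chi_l(m)) = 8 * [k = l].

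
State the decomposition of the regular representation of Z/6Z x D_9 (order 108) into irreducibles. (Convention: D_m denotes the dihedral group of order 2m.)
Each irreducible V_i of dimension d_i appears with multiplicity d_i, i.e. rho_reg = (direct sum over all irreducibles V_i) d_i V_i. The irreducible dimensions for Z/6Z x D_9 are 1, 1, 1, 1, 1, 1, 1, 1, 1, 1, 1, 1, 2, 2, 2, 2, 2, 2, 2, 2, 2, 2, 2, 2, 2, 2, 2, 2, 2, 2, 2, 2, 2, 2, 2, 2: 12 irreducibles of dimension 1, each with multiplicity 1; 24 irreducibles of dimension 2, each with multiplicity 2. Total dimension 12*1*1 + 24*2*2 = 108 = |G|.

Solution. General theorem: in the regular representation of a finite group G, each irreducible appears with multiplicity equal to its dimension. Check: dim(rho_reg) = sum d_i^2 = 1 + 1 + 1 + 1 + 1 + 1 + 1 + 1 + 1 + 1 + 1 + 1 + 4 + 4 + 4 + 4 + 4 + 4 + 4 + 4 + 4 + 4 + 4 + 4 + 4 + 4 + 4 + 4 + 4 + 4 + 4 + 4 + 4 + 4 + 4 + 4 = 108 = |G|.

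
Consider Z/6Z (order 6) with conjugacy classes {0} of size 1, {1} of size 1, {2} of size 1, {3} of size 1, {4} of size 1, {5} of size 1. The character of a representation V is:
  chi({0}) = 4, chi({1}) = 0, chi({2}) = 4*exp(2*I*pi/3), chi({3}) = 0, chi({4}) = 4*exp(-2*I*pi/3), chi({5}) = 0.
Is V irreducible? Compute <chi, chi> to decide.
Not irreducible (reducible): <chi, chi> = 8 > 1.

Derivation: <chi, chi> = (1/|G|) sum_C |C| * |chi(C)|^2 = (1/6)[1*|4|^2 + 1*|0|^2 + 1*|4*exp(2*I*pi/3)|^2 + 1*|0|^2 + 1*|4*exp(-2*I*pi/3)|^2 + 1*|0|^2]
  = (1/6)[(16) + (0) + (16) + (0) + (16) + (0)] = 48/6 = 8.
(Exp terms are combined using exp(i*s)*conj(exp(i*t)) = exp(i*(s-t)), and sums of them are collapsed using the identity that for every m > 1 the m distinct m-th roots of unity sum to 0, e.g. 1 + exp(2*I*pi/3) + exp(-2*I*pi/3) = 0.)
A character is irreducible iff <chi, chi> = 1, so this representation is reducible.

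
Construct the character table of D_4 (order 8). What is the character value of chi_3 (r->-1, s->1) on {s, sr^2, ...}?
Conjugacy classes: {e} of size 1, {r^2} of size 1, {r^1, r^3} of size 2, {s, sr^2, ...} of size 2, {sr, sr^3, ...} of size 2.
Character table:
  irrep \ class              {e} (size 1)  {r^2} (size 1)  {r^1, r^3} (size 2)  {s, sr^2, ...} (size 2)  {sr, sr^3, ...} (size 2)
  chi_1 (triv)               1             1               1                    1                        1                       
  chi_2 (sign: r->1, s->-1)  1             1               1                    -1                       -1                      
  chi_3 (r->-1, s->1)        1             1               -1                   1                        -1                      
  chi_4 (r->-1, s->-1)       1             1               -1                   -1                       1                       
  chi_5 (2d, j=1)            2             -2              0                    0                        0                       

Spot check: chi_3 (r->-1, s->1) on {s, sr^2, ...} = 1.

Explanation: D_4 has order 2*4 = 8 with 5 conjugacy classes, hence 5 irreducibles. Sum of squared dims 1 + 1 + 1 + 1 + 4 = 8 = |G|. Linear characters come from the abelianisation; the 2-dimensional irreps have character r^k -> 2*cos(2*pi*j*k/4), reflections -> 0.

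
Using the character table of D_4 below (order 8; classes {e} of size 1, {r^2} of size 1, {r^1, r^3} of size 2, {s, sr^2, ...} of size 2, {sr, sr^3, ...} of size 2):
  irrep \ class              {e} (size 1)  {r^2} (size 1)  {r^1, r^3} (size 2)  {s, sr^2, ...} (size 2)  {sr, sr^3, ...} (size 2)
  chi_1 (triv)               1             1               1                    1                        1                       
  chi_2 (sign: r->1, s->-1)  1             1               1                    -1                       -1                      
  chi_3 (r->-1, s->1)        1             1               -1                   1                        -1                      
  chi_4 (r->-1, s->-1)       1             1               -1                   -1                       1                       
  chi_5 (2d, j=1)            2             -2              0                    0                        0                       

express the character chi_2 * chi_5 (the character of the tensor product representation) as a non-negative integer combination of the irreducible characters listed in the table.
chi_2 tensor chi_5 = chi_5 (all other irreducibles have multiplicity 0).

Details: The character of a tensor product is the pointwise product (chi_2 * chi_5)(C) = chi_2(C) * chi_5(C):
  {e}: (1)*(2), {r^2}: (1)*(-2), {r^1, r^3}: (1)*(0), {s, sr^2, ...}: (-1)*(0), {sr, sr^3, ...}: (-1)*(0)
so (chi_2 * chi_5) takes values
  {e} -> 2, {r^2} -> -2, {r^1, r^3} -> 0, {s, sr^2, ...} -> 0, {sr, sr^3, ...} -> 0.
Now take the inner product of this character with each irreducible chi from the table, <chi_2*chi_5, chi> = (1/8) sum_C |C| (chi_2*chi_5)(C) conj(chi(C)):
  <chi_2*chi_5, chi_1> = (1/8)[1*(2)*conj(1) + 1*(-2)*conj(1) + 2*(0)*conj(1) + 2*(0)*conj(1) + 2*(0)*conj(1)]
      = (1/8)[(2) + (-2) + (0) + (0) + (0)] = 0/8 = 0
  <chi_2*chi_5, chi_2> = (1/8)[1*(2)*conj(1) + 1*(-2)*conj(1) + 2*(0)*conj(1) + 2*(0)*conj(-1) + 2*(0)*conj(-1)]
      = (1/8)[(2) + (-2) + (0) + (0) + (0)] = 0/8 = 0
  <chi_2*chi_5, chi_3> = (1/8)[1*(2)*conj(1) + 1*(-2)*conj(1) + 2*(0)*conj(-1) + 2*(0)*conj(1) + 2*(0)*conj(-1)]
      = (1/8)[(2) + (-2) + (0) + (0) + (0)] = 0/8 = 0
  <chi_2*chi_5, chi_4> = (1/8)[1*(2)*conj(1) + 1*(-2)*conj(1) + 2*(0)*conj(-1) + 2*(0)*conj(-1) + 2*(0)*conj(1)]
      = (1/8)[(2) + (-2) + (0) + (0) + (0)] = 0/8 = 0
  <chi_2*chi_5, chi_5> = (1/8)[1*(2)*conj(2) + 1*(-2)*conj(-2) + 2*(0)*conj(0) + 2*(0)*conj(0) + 2*(0)*conj(0)]
      = (1/8)[(4) + (4) + (0) + (0) + (0)] = 8/8 = 1
Hence the multiplicities are chi_5: 1. Dimension check: dim(chi_2)*dim(chi_5) = 1*2 = 2 and sum (mult * dim) = 1*2 = 2.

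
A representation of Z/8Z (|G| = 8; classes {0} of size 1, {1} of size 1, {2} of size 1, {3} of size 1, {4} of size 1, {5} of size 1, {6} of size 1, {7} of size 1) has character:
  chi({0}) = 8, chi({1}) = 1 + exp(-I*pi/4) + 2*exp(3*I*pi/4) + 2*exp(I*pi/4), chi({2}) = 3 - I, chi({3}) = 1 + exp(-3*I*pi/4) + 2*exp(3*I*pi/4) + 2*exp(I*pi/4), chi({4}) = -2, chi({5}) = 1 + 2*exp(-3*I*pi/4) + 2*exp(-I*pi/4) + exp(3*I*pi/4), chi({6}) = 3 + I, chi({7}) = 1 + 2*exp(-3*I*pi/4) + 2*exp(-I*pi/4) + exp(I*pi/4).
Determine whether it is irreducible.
Not irreducible (reducible): <chi, chi> = 14 > 1.

<chi, chi> = (1/|G|) sum_C |C| * |chi(C)|^2 = (1/8)[1*|8|^2 + 1*|1 + exp(-I*pi/4) + 2*exp(3*I*pi/4) + 2*exp(I*pi/4)|^2 + 1*|3 - I|^2 + 1*|1 + exp(-3*I*pi/4) + 2*exp(3*I*pi/4) + 2*exp(I*pi/4)|^2 + 1*|-2|^2 + 1*|1 + 2*exp(-3*I*pi/4) + 2*exp(-I*pi/4) + exp(3*I*pi/4)|^2 + 1*|3 + I|^2 + 1*|1 + 2*exp(-3*I*pi/4) + 2*exp(-I*pi/4) + exp(I*pi/4)|^2]
  = (1/8)[(64) + (6 + 3*exp(-I*pi/4) + 2*exp(-3*I*pi/4) + 2*exp(3*I*pi/4) + 3*exp(I*pi/4)) + (10) + (6 + 3*exp(-3*I*pi/4) + 2*exp(-I*pi/4) + 2*exp(I*pi/4) + 3*exp(3*I*pi/4)) + (4) + (6 + 3*exp(-3*I*pi/4) + 2*exp(-I*pi/4) + 2*exp(I*pi/4) + 3*exp(3*I*pi/4)) + (10) + (6 + 3*exp(-I*pi/4) + 2*exp(-3*I*pi/4) + 2*exp(3*I*pi/4) + 3*exp(I*pi/4))] = 112/8 = 14.
(Exp terms are combined using exp(i*s)*conj(exp(i*t)) = exp(i*(s-t)), and sums of them are collapsed using the identity that for every m > 1 the m distinct m-th roots of unity sum to 0, e.g. 1 + exp(2*I*pi/3) + exp(-2*I*pi/3) = 0.)
A character is irreducible iff <chi, chi> = 1, so this representation is reducible.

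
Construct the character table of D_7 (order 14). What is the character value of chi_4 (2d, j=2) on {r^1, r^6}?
Conjugacy classes: {e} of size 1, {r^1, r^6} of size 2, {r^2, r^5} of size 2, {r^3, r^4} of size 2, {s, sr, ..., sr^6} of size 7.
Character table:
  irrep \ class              {e} (size 1)  {r^1, r^6} (size 2)  {r^2, r^5} (size 2)  {r^3, r^4} (size 2)  {s, sr, ..., sr^6} (size 7)
  chi_1 (triv)               1             1                    1                    1                    1                          
  chi_2 (sign: r->1, s->-1)  1             1                    1                    1                    -1                         
  chi_3 (2d, j=1)            2             2*cos(2*pi/7)        -2*cos(3*pi/7)       -2*cos(pi/7)         0                          
  chi_4 (2d, j=2)            2             -2*cos(3*pi/7)       -2*cos(pi/7)         2*cos(2*pi/7)        0                          
  chi_5 (2d, j=3)            2             -2*cos(pi/7)         2*cos(2*pi/7)        -2*cos(3*pi/7)       0                          

Spot check: chi_4 (2d, j=2) on {r^1, r^6} = -2*cos(3*pi/7).

Working: D_7 has order 2*7 = 14 with 5 conjugacy classes, hence 5 irreducibles. Sum of squared dims 1 + 1 + 4 + 4 + 4 = 14 = |G|. Linear characters come from the abelianisation; the 2-dimensional irreps have character r^k -> 2*cos(2*pi*j*k/7), reflections -> 0.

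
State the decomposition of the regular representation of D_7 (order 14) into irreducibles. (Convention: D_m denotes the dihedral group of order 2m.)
Each irreducible V_i of dimension d_i appears with multiplicity d_i, i.e. rho_reg = (direct sum over all irreducibles V_i) d_i V_i. The irreducible dimensions for D_7 are 1, 1, 2, 2, 2: 2 irreducibles of dimension 1, each with multiplicity 1; 3 irreducibles of dimension 2, each with multiplicity 2. Total dimension 2*1*1 + 3*2*2 = 14 = |G|.

Derivation: General theorem: in the regular representation of a finite group G, each irreducible appears with multiplicity equal to its dimension. Check: dim(rho_reg) = sum d_i^2 = 1 + 1 + 4 + 4 + 4 = 14 = |G|.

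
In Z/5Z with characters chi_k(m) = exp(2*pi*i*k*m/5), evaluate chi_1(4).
chi_1(4) = zeta_5^4 = exp(-2*I*pi/5)

Argument: chi_1(4) = zeta_5^(1*4) = zeta_5^4. Since zeta_5^5 = 1, this equals zeta_5^4 = exp(2*pi*i*4/5) = exp(-2*I*pi/5).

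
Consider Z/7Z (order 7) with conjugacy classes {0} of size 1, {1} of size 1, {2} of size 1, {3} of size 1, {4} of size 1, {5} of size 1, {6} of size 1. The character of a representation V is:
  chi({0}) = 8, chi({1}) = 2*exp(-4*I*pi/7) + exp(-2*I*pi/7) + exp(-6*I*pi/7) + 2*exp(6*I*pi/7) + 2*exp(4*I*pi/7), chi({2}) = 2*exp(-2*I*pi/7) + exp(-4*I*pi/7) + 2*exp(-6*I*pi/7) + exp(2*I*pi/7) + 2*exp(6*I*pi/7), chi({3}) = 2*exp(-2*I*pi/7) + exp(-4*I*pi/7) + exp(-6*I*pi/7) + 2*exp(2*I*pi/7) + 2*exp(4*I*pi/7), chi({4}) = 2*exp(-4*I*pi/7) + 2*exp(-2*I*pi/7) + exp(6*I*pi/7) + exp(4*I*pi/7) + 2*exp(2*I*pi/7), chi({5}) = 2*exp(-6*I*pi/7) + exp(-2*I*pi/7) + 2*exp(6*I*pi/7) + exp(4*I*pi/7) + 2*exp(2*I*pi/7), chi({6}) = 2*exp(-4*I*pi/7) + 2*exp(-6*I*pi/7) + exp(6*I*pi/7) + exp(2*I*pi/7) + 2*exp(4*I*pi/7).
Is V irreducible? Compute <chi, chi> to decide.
Not irreducible (reducible): <chi, chi> = 14 > 1.

Solution. <chi, chi> = (1/|G|) sum_C |C| * |chi(C)|^2 = (1/7)[1*|8|^2 + 1*|2*exp(-4*I*pi/7) + exp(-2*I*pi/7) + exp(-6*I*pi/7) + 2*exp(6*I*pi/7) + 2*exp(4*I*pi/7)|^2 + 1*|2*exp(-2*I*pi/7) + exp(-4*I*pi/7) + 2*exp(-6*I*pi/7) + exp(2*I*pi/7) + 2*exp(6*I*pi/7)|^2 + 1*|2*exp(-2*I*pi/7) + exp(-4*I*pi/7) + exp(-6*I*pi/7) + 2*exp(2*I*pi/7) + 2*exp(4*I*pi/7)|^2 + 1*|2*exp(-4*I*pi/7) + 2*exp(-2*I*pi/7) + exp(6*I*pi/7) + exp(4*I*pi/7) + 2*exp(2*I*pi/7)|^2 + 1*|2*exp(-6*I*pi/7) + exp(-2*I*pi/7) + 2*exp(6*I*pi/7) + exp(4*I*pi/7) + 2*exp(2*I*pi/7)|^2 + 1*|2*exp(-4*I*pi/7) + 2*exp(-6*I*pi/7) + exp(6*I*pi/7) + exp(2*I*pi/7) + 2*exp(4*I*pi/7)|^2]
  = (1/7)[(64) + (14 + 10*exp(-2*I*pi/7) + 7*exp(-4*I*pi/7) + 8*exp(-6*I*pi/7) + 8*exp(6*I*pi/7) + 7*exp(4*I*pi/7) + 10*exp(2*I*pi/7)) + (14 + 10*exp(-4*I*pi/7) + 8*exp(-2*I*pi/7) + 7*exp(-6*I*pi/7) + 7*exp(6*I*pi/7) + 8*exp(2*I*pi/7) + 10*exp(4*I*pi/7)) + (14 + 8*exp(-4*I*pi/7) + 7*exp(-2*I*pi/7) + 10*exp(-6*I*pi/7) + 10*exp(6*I*pi/7) + 7*exp(2*I*pi/7) + 8*exp(4*I*pi/7)) + (14 + 8*exp(-4*I*pi/7) + 7*exp(-2*I*pi/7) + 10*exp(-6*I*pi/7) + 10*exp(6*I*pi/7) + 7*exp(2*I*pi/7) + 8*exp(4*I*pi/7)) + (14 + 10*exp(-4*I*pi/7) + 8*exp(-2*I*pi/7) + 7*exp(-6*I*pi/7) + 7*exp(6*I*pi/7) + 8*exp(2*I*pi/7) + 10*exp(4*I*pi/7)) + (14 + 10*exp(-2*I*pi/7) + 7*exp(-4*I*pi/7) + 8*exp(-6*I*pi/7) + 8*exp(6*I*pi/7) + 7*exp(4*I*pi/7) + 10*exp(2*I*pi/7))] = 98/7 = 14.
(Exp terms are combined using exp(i*s)*conj(exp(i*t)) = exp(i*(s-t)), and sums of them are collapsed using the identity that for every m > 1 the m distinct m-th roots of unity sum to 0, e.g. 1 + exp(2*I*pi/3) + exp(-2*I*pi/3) = 0.)
A character is irreducible iff <chi, chi> = 1, so this representation is reducible.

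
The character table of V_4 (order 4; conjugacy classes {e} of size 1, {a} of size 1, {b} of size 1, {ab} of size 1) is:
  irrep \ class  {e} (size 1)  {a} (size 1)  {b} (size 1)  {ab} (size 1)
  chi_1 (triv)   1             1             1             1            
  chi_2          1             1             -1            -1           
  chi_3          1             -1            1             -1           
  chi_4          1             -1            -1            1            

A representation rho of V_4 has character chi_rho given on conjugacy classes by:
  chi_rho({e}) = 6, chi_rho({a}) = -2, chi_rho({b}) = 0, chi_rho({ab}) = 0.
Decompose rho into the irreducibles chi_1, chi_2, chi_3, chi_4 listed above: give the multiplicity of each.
Multiplicities: chi_1: 1, chi_2: 1, chi_3: 2, chi_4: 2.

Working: Use <chi_rho, chi> = (1/|G|) sum_C |C| * chi_rho(C) * conj(chi(C)) with |G| = 4 for each irreducible chi in the table:
  <chi_rho, chi_1> = (1/4)[1*(6)*conj(1) + 1*(-2)*conj(1) + 1*(0)*conj(1) + 1*(0)*conj(1)]
      = (1/4)[(6) + (-2) + (0) + (0)] = 4/4 = 1
  <chi_rho, chi_2> = (1/4)[1*(6)*conj(1) + 1*(-2)*conj(1) + 1*(0)*conj(-1) + 1*(0)*conj(-1)]
      = (1/4)[(6) + (-2) + (0) + (0)] = 4/4 = 1
  <chi_rho, chi_3> = (1/4)[1*(6)*conj(1) + 1*(-2)*conj(-1) + 1*(0)*conj(1) + 1*(0)*conj(-1)]
      = (1/4)[(6) + (2) + (0) + (0)] = 8/4 = 2
  <chi_rho, chi_4> = (1/4)[1*(6)*conj(1) + 1*(-2)*conj(-1) + 1*(0)*conj(-1) + 1*(0)*conj(1)]
      = (1/4)[(6) + (2) + (0) + (0)] = 8/4 = 2
Dimension check: dim(rho) = sum (mult * dim) = 1*1 + 1*1 + 2*1 + 2*1 = 6 = chi_rho(e) = 6.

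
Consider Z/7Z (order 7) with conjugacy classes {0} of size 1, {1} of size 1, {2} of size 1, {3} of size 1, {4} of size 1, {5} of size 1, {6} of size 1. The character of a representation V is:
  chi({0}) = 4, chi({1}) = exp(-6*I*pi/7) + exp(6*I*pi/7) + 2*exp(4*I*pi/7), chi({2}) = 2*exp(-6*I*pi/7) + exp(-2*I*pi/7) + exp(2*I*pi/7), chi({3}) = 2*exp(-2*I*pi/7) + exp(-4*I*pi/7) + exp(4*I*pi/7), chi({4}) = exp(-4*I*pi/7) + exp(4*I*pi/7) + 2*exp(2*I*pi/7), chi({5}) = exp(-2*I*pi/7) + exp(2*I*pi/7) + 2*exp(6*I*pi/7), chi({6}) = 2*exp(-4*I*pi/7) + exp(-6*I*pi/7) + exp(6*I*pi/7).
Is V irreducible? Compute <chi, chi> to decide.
Not irreducible (reducible): <chi, chi> = 6 > 1.

<chi, chi> = (1/|G|) sum_C |C| * |chi(C)|^2 = (1/7)[1*|4|^2 + 1*|exp(-6*I*pi/7) + exp(6*I*pi/7) + 2*exp(4*I*pi/7)|^2 + 1*|2*exp(-6*I*pi/7) + exp(-2*I*pi/7) + exp(2*I*pi/7)|^2 + 1*|2*exp(-2*I*pi/7) + exp(-4*I*pi/7) + exp(4*I*pi/7)|^2 + 1*|exp(-4*I*pi/7) + exp(4*I*pi/7) + 2*exp(2*I*pi/7)|^2 + 1*|exp(-2*I*pi/7) + exp(2*I*pi/7) + 2*exp(6*I*pi/7)|^2 + 1*|2*exp(-4*I*pi/7) + exp(-6*I*pi/7) + exp(6*I*pi/7)|^2]
  = (1/7)[(16) + (6 + 3*exp(-2*I*pi/7) + 2*exp(-4*I*pi/7) + 2*exp(4*I*pi/7) + 3*exp(2*I*pi/7)) + (6 + 3*exp(-4*I*pi/7) + 2*exp(-6*I*pi/7) + 2*exp(6*I*pi/7) + 3*exp(4*I*pi/7)) + (6 + 2*exp(-2*I*pi/7) + 3*exp(-6*I*pi/7) + 3*exp(6*I*pi/7) + 2*exp(2*I*pi/7)) + (6 + 2*exp(-2*I*pi/7) + 3*exp(-6*I*pi/7) + 3*exp(6*I*pi/7) + 2*exp(2*I*pi/7)) + (6 + 3*exp(-4*I*pi/7) + 2*exp(-6*I*pi/7) + 2*exp(6*I*pi/7) + 3*exp(4*I*pi/7)) + (6 + 3*exp(-2*I*pi/7) + 2*exp(-4*I*pi/7) + 2*exp(4*I*pi/7) + 3*exp(2*I*pi/7))] = 42/7 = 6.
(Exp terms are combined using exp(i*s)*conj(exp(i*t)) = exp(i*(s-t)), and sums of them are collapsed using the identity that for every m > 1 the m distinct m-th roots of unity sum to 0, e.g. 1 + exp(2*I*pi/3) + exp(-2*I*pi/3) = 0.)
A character is irreducible iff <chi, chi> = 1, so this representation is reducible.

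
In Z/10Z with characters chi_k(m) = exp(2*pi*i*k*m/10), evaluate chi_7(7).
chi_7(7) = zeta_10^49 = exp(-I*pi/5)

Working: chi_7(7) = zeta_10^(7*7) = zeta_10^49. Since zeta_10^10 = 1, this equals zeta_10^9 = exp(2*pi*i*9/10) = exp(-I*pi/5).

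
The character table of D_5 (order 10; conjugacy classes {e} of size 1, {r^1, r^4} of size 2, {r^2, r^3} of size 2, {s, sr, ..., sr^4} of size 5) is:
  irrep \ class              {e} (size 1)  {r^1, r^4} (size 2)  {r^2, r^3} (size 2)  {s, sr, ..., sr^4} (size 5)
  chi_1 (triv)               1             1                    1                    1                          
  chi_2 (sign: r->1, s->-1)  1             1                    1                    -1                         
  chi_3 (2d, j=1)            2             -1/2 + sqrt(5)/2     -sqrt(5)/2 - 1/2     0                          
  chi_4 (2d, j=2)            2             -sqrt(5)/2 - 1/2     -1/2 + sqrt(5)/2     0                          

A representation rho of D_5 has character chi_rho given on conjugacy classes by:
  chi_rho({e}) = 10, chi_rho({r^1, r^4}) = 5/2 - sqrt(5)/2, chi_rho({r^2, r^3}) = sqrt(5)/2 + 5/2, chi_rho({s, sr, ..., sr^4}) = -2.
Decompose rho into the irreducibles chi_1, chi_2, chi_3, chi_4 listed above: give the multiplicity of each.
Multiplicities: chi_1: 1, chi_2: 3, chi_3: 1, chi_4: 2.

Working: Use <chi_rho, chi> = (1/|G|) sum_C |C| * chi_rho(C) * conj(chi(C)) with |G| = 10 for each irreducible chi in the table:
  <chi_rho, chi_1> = (1/10)[1*(10)*conj(1) + 2*(5/2 - sqrt(5)/2)*conj(1) + 2*(sqrt(5)/2 + 5/2)*conj(1) + 5*(-2)*conj(1)]
      = (1/10)[(10) + (5 - sqrt(5)) + (sqrt(5) + 5) + (-10)] = 10/10 = 1
  <chi_rho, chi_2> = (1/10)[1*(10)*conj(1) + 2*(5/2 - sqrt(5)/2)*conj(1) + 2*(sqrt(5)/2 + 5/2)*conj(1) + 5*(-2)*conj(-1)]
      = (1/10)[(10) + (5 - sqrt(5)) + (sqrt(5) + 5) + (10)] = 30/10 = 3
  <chi_rho, chi_3> = (1/10)[1*(10)*conj(2) + 2*(5/2 - sqrt(5)/2)*conj(-1/2 + sqrt(5)/2) + 2*(sqrt(5)/2 + 5/2)*conj(-sqrt(5)/2 - 1/2) + 5*(-2)*conj(0)]
      = (1/10)[(20) + (-5 + 3*sqrt(5)) + (-3*sqrt(5) - 5) + (0)] = 10/10 = 1
  <chi_rho, chi_4> = (1/10)[1*(10)*conj(2) + 2*(5/2 - sqrt(5)/2)*conj(-sqrt(5)/2 - 1/2) + 2*(sqrt(5)/2 + 5/2)*conj(-1/2 + sqrt(5)/2) + 5*(-2)*conj(0)]
      = (1/10)[(20) + (-2*sqrt(5)) + (2*sqrt(5)) + (0)] = 20/10 = 2
Dimension check: dim(rho) = sum (mult * dim) = 1*1 + 3*1 + 1*2 + 2*2 = 10 = chi_rho(e) = 10.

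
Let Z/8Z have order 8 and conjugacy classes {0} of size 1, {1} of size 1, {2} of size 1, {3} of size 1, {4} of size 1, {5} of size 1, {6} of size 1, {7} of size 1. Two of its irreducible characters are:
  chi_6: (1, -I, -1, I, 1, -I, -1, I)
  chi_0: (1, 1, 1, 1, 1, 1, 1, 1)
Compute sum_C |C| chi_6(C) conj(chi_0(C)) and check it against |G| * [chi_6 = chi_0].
Sum = 0; so <chi_6, chi_0> = 0 (distinct irreducibles are orthogonal).

Derivation: Compute term by term over conjugacy classes (|C| * chi_6(C) * conj(chi_0(C))):
  1*(1)*conj(1) + 1*(-I)*conj(1) + 1*(-1)*conj(1) + 1*(I)*conj(1) + 1*(1)*conj(1) + 1*(-I)*conj(1) + 1*(-1)*conj(1) + 1*(I)*conj(1)
  = (1) + (-I) + (-1) + (I) + (1) + (-I) + (-1) + (I)
  = 0.
(Exp terms are combined using exp(i*s)*conj(exp(i*t)) = exp(i*(s-t)), and sums of them are collapsed using the identity that for every m > 1 the m distinct m-th roots of unity sum to 0, e.g. 1 + exp(2*I*pi/3) + exp(-2*I*pi/3) = 0.)
Dividing by |G| = 8 gives 0/8 = 0, matching the row-orthogonality relation <chi_6, chi_0> = [chi_6 = chi_0].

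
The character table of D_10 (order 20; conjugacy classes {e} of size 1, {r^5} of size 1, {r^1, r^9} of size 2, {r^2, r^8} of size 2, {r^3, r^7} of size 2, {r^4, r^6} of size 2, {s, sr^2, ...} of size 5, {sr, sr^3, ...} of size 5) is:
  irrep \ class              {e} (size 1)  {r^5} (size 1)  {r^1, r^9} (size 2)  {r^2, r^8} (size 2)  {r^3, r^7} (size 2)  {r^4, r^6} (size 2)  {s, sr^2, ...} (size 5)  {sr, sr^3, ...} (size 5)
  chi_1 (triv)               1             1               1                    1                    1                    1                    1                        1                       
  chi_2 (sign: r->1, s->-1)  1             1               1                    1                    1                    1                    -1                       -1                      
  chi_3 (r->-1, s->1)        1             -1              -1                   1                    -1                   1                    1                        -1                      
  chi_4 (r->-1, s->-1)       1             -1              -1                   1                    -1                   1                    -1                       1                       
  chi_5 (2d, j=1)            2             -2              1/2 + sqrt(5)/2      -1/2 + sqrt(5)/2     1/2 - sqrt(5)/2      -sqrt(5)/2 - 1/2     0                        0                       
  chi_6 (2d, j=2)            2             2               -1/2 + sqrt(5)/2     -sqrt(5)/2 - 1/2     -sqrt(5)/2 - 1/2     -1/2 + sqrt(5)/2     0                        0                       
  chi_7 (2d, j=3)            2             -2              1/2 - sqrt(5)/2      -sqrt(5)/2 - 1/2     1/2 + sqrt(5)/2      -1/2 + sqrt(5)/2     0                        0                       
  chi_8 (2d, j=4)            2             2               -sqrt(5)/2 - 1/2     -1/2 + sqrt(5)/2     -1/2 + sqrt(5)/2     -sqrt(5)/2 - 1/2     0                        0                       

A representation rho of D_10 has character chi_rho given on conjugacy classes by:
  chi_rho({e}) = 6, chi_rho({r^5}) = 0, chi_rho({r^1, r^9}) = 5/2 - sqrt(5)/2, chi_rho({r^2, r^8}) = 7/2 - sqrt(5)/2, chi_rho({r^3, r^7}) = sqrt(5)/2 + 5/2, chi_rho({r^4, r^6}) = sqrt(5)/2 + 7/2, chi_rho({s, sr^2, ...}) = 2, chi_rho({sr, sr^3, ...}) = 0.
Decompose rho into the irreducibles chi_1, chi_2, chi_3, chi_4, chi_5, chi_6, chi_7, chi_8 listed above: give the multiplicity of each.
Multiplicities: chi_1: 2, chi_2: 1, chi_3: 1, chi_4: 0, chi_5: 0, chi_6: 0, chi_7: 1, chi_8: 0.

Justification: Use <chi_rho, chi> = (1/|G|) sum_C |C| * chi_rho(C) * conj(chi(C)) with |G| = 20 for each irreducible chi in the table:
  <chi_rho, chi_1> = (1/20)[1*(6)*conj(1) + 1*(0)*conj(1) + 2*(5/2 - sqrt(5)/2)*conj(1) + 2*(7/2 - sqrt(5)/2)*conj(1) + 2*(sqrt(5)/2 + 5/2)*conj(1) + 2*(sqrt(5)/2 + 7/2)*conj(1) + 5*(2)*conj(1) + 5*(0)*conj(1)]
      = (1/20)[(6) + (0) + (5 - sqrt(5)) + (7 - sqrt(5)) + (sqrt(5) + 5) + (sqrt(5) + 7) + (10) + (0)] = 40/20 = 2
  <chi_rho, chi_2> = (1/20)[1*(6)*conj(1) + 1*(0)*conj(1) + 2*(5/2 - sqrt(5)/2)*conj(1) + 2*(7/2 - sqrt(5)/2)*conj(1) + 2*(sqrt(5)/2 + 5/2)*conj(1) + 2*(sqrt(5)/2 + 7/2)*conj(1) + 5*(2)*conj(-1) + 5*(0)*conj(-1)]
      = (1/20)[(6) + (0) + (5 - sqrt(5)) + (7 - sqrt(5)) + (sqrt(5) + 5) + (sqrt(5) + 7) + (-10) + (0)] = 20/20 = 1
  <chi_rho, chi_3> = (1/20)[1*(6)*conj(1) + 1*(0)*conj(-1) + 2*(5/2 - sqrt(5)/2)*conj(-1) + 2*(7/2 - sqrt(5)/2)*conj(1) + 2*(sqrt(5)/2 + 5/2)*conj(-1) + 2*(sqrt(5)/2 + 7/2)*conj(1) + 5*(2)*conj(1) + 5*(0)*conj(-1)]
      = (1/20)[(6) + (0) + (-5 + sqrt(5)) + (7 - sqrt(5)) + (-5 - sqrt(5)) + (sqrt(5) + 7) + (10) + (0)] = 20/20 = 1
  <chi_rho, chi_4> = (1/20)[1*(6)*conj(1) + 1*(0)*conj(-1) + 2*(5/2 - sqrt(5)/2)*conj(-1) + 2*(7/2 - sqrt(5)/2)*conj(1) + 2*(sqrt(5)/2 + 5/2)*conj(-1) + 2*(sqrt(5)/2 + 7/2)*conj(1) + 5*(2)*conj(-1) + 5*(0)*conj(1)]
      = (1/20)[(6) + (0) + (-5 + sqrt(5)) + (7 - sqrt(5)) + (-5 - sqrt(5)) + (sqrt(5) + 7) + (-10) + (0)] = 0/20 = 0
  <chi_rho, chi_5> = (1/20)[1*(6)*conj(2) + 1*(0)*conj(-2) + 2*(5/2 - sqrt(5)/2)*conj(1/2 + sqrt(5)/2) + 2*(7/2 - sqrt(5)/2)*conj(-1/2 + sqrt(5)/2) + 2*(sqrt(5)/2 + 5/2)*conj(1/2 - sqrt(5)/2) + 2*(sqrt(5)/2 + 7/2)*conj(-sqrt(5)/2 - 1/2) + 5*(2)*conj(0) + 5*(0)*conj(0)]
      = (1/20)[(12) + (0) + (2*sqrt(5)) + (-6 + 4*sqrt(5)) + (-2*sqrt(5)) + (-4*sqrt(5) - 6) + (0) + (0)] = 0/20 = 0
  <chi_rho, chi_6> = (1/20)[1*(6)*conj(2) + 1*(0)*conj(2) + 2*(5/2 - sqrt(5)/2)*conj(-1/2 + sqrt(5)/2) + 2*(7/2 - sqrt(5)/2)*conj(-sqrt(5)/2 - 1/2) + 2*(sqrt(5)/2 + 5/2)*conj(-sqrt(5)/2 - 1/2) + 2*(sqrt(5)/2 + 7/2)*conj(-1/2 + sqrt(5)/2) + 5*(2)*conj(0) + 5*(0)*conj(0)]
      = (1/20)[(12) + (0) + (-5 + 3*sqrt(5)) + (-3*sqrt(5) - 1) + (-3*sqrt(5) - 5) + (-1 + 3*sqrt(5)) + (0) + (0)] = 0/20 = 0
  <chi_rho, chi_7> = (1/20)[1*(6)*conj(2) + 1*(0)*conj(-2) + 2*(5/2 - sqrt(5)/2)*conj(1/2 - sqrt(5)/2) + 2*(7/2 - sqrt(5)/2)*conj(-sqrt(5)/2 - 1/2) + 2*(sqrt(5)/2 + 5/2)*conj(1/2 + sqrt(5)/2) + 2*(sqrt(5)/2 + 7/2)*conj(-1/2 + sqrt(5)/2) + 5*(2)*conj(0) + 5*(0)*conj(0)]
      = (1/20)[(12) + (0) + (5 - 3*sqrt(5)) + (-3*sqrt(5) - 1) + (5 + 3*sqrt(5)) + (-1 + 3*sqrt(5)) + (0) + (0)] = 20/20 = 1
  <chi_rho, chi_8> = (1/20)[1*(6)*conj(2) + 1*(0)*conj(2) + 2*(5/2 - sqrt(5)/2)*conj(-sqrt(5)/2 - 1/2) + 2*(7/2 - sqrt(5)/2)*conj(-1/2 + sqrt(5)/2) + 2*(sqrt(5)/2 + 5/2)*conj(-1/2 + sqrt(5)/2) + 2*(sqrt(5)/2 + 7/2)*conj(-sqrt(5)/2 - 1/2) + 5*(2)*conj(0) + 5*(0)*conj(0)]
      = (1/20)[(12) + (0) + (-2*sqrt(5)) + (-6 + 4*sqrt(5)) + (2*sqrt(5)) + (-4*sqrt(5) - 6) + (0) + (0)] = 0/20 = 0
Dimension check: dim(rho) = sum (mult * dim) = 2*1 + 1*1 + 1*1 + 0*1 + 0*2 + 0*2 + 1*2 + 0*2 = 6 = chi_rho(e) = 6.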